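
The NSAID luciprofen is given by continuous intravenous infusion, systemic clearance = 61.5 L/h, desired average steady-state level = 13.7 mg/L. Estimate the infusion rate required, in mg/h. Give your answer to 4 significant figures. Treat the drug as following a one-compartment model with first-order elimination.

At steady state, infusion rate R₀ = Css × CL = 13.7 × 61.50 = 842.6 mg/h

842.6 mg/h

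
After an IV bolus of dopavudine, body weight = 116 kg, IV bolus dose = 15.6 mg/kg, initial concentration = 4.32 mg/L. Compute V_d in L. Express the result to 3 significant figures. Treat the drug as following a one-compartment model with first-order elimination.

Dose = 15.6 × 116 = 1810 mg
Vd = Dose / C₀ = 1810 / 4.32 = 419.0 L

419 L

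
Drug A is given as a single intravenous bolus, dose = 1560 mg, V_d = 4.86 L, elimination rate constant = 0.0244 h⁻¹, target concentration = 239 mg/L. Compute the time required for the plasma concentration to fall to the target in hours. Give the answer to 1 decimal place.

C₀ = Dose / Vd = 1560 / 4.86 = 321.0 mg/L
t = ln(C₀ / C) / k = ln(321.0 / 239) / 0.02440
  = ln(1.343) / 0.02440 = 0.2949 / 0.02440 = 12.09 h

12.1 h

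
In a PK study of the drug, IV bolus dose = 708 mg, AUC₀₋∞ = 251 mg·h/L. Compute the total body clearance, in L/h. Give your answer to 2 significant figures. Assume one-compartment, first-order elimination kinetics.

2.8 L/h

CL = Dose / AUC = 708 / 251 = 2.821 L/h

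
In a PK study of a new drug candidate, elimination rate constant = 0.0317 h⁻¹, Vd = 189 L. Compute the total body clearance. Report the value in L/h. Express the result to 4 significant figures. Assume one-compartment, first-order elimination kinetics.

CL = k × Vd = 0.0317 × 189 = 5.991 L/h

5.991 L/h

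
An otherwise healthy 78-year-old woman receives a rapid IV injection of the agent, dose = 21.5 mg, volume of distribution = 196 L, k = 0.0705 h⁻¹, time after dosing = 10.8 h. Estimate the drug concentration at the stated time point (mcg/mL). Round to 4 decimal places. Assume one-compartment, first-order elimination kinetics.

0.0512 mcg/mL

C₀ = Dose / Vd = 21.50 / 196 = 0.1097 mg/L
C = C₀ · e^(−k·t) = 0.1097 × e^(−0.07050 × 10.8)
  = 0.1097 × 0.4670 = 0.05123 mg/L
(0.05123 mg/L = 0.05123 mcg/mL)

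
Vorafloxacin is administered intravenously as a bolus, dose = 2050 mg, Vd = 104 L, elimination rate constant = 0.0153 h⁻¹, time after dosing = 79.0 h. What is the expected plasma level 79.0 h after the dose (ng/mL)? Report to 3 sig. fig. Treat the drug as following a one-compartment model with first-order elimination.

5890 ng/mL

C₀ = Dose / Vd = 2050 / 104 = 19.71 mg/L
C = C₀ · e^(−k·t) = 19.71 × e^(−0.01530 × 79.0)
  = 19.71 × 0.2986 = 5.885 mg/L
Convert: 5.885 mg/L × 1000 = 5885 ng/mL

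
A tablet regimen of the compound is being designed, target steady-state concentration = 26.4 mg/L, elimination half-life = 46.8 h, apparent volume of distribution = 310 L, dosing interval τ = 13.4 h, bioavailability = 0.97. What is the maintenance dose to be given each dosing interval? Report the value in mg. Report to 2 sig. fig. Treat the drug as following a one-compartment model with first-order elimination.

1700 mg

k = ln2 / t½ = 0.693147 / 46.8 = 0.01481 h⁻¹
CL = k × Vd = 0.01481 × 310 = 4.591 L/h
At steady state, F × (Dose/τ) = Css × CL.
Dose = Css × CL × τ / F = 26.4 × 4.591 × 13.4 / 0.97 = 1674 mg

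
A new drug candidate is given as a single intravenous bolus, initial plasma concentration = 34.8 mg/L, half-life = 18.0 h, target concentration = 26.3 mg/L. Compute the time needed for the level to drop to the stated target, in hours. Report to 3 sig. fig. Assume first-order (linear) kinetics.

k = ln2 / t½ = 0.693147 / 18.0 = 0.03851 h⁻¹
t = ln(C₀ / C) / k = ln(34.80 / 26.3) / 0.03851
  = ln(1.323) / 0.03851 = 0.2799 / 0.03851 = 7.268 h

7.27 h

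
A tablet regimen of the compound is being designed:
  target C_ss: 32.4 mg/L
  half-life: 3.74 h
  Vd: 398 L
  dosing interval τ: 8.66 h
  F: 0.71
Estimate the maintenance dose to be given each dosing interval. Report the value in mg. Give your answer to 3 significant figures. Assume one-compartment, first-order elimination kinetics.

k = ln2 / t½ = 0.693147 / 3.74 = 0.1853 h⁻¹
CL = k × Vd = 0.1853 × 398 = 73.75 L/h
At steady state, F × (Dose/τ) = Css × CL.
Dose = Css × CL × τ / F = 32.4 × 73.75 × 8.66 / 0.71 = 29150 mg

29200 mg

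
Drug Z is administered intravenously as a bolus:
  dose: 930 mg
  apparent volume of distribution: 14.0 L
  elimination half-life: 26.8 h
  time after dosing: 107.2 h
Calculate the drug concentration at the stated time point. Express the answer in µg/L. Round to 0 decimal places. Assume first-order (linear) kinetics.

C₀ = Dose / Vd = 930.0 / 14.0 = 66.43 mg/L
k = ln2 / t½ = 0.693147 / 26.8 = 0.02586 h⁻¹
t / t½ = 107.2 / 26.8 = 4 half-lives
C = C₀ × (1/2)^4 = 66.43 × 0.06250 = 4.152 mg/L
Convert: 4.152 mg/L × 1000 = 4152 µg/L

4152 µg/L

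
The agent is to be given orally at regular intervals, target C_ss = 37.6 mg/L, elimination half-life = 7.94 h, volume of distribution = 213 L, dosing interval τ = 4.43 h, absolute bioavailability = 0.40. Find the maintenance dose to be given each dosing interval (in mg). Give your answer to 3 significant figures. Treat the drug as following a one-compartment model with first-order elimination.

7740 mg

k = ln2 / t½ = 0.693147 / 7.94 = 0.08730 h⁻¹
CL = k × Vd = 0.08730 × 213 = 18.59 L/h
At steady state, F × (Dose/τ) = Css × CL.
Dose = Css × CL × τ / F = 37.6 × 18.59 × 4.43 / 0.40 = 7741 mg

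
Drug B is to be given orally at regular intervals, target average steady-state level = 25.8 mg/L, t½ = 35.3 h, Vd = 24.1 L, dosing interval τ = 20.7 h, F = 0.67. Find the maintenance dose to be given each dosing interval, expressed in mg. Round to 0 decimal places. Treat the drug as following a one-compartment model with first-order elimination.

k = ln2 / t½ = 0.693147 / 35.3 = 0.01964 h⁻¹
CL = k × Vd = 0.01964 × 24.1 = 0.4733 L/h
At steady state, F × (Dose/τ) = Css × CL.
Dose = Css × CL × τ / F = 25.8 × 0.4733 × 20.7 / 0.67 = 377.3 mg

377 mg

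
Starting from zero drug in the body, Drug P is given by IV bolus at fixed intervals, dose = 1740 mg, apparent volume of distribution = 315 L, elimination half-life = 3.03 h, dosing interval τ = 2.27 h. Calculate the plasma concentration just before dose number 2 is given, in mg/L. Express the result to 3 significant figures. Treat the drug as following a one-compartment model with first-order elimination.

3.29 mg/L

C₀ per dose = Dose / Vd = 1740 / 315 = 5.524 mg/L
k = ln2 / t½ = 0.693147 / 3.03 = 0.2288 h⁻¹
Fraction remaining after one interval: r = e^(−kτ) = e^(−0.2288 × 2.27) = 0.5949
Before dose 2, 1 dose has been given (aged 1τ).
C_trough = C₀ × r = 5.524 × 0.5949 = 3.286 mg/L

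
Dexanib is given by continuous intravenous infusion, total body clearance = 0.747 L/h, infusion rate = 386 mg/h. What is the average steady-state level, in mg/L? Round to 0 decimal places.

At steady state Css = R₀ / CL = 386 / 0.7470 = 516.7 mg/L

517 mg/L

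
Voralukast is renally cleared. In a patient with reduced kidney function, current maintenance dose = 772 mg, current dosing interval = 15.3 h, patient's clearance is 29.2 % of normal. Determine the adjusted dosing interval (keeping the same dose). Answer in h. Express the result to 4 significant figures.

52.40 h

To keep the same average steady-state level, dosing rate must scale with clearance.
CL ratio = 29.2 / 100 = 0.2920
New interval (same dose) = 15.3 / 0.2920 = 52.40 h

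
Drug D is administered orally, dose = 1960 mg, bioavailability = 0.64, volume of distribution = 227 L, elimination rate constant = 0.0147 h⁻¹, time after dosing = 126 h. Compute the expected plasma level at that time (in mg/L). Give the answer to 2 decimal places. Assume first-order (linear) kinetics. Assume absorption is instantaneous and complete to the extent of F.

0.87 mg/L

Amount reaching circulation = F × Dose = 0.64 × 1960 = 1254 mg
C₀ = F·Dose / Vd = 1254 / 227 = 5.524 mg/L
C = C₀ · e^(−k·t) = 5.524 × e^(−0.01470 × 126)
  = 5.524 × 0.1569 = 0.8667 mg/L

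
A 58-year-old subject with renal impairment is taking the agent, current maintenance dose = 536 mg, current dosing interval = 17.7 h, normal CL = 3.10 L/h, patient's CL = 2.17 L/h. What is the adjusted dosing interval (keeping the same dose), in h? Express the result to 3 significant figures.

25.3 h

To keep the same average steady-state level, dosing rate must scale with clearance.
CL ratio = 2.17 / 3.10 = 0.7000
New interval (same dose) = 17.7 / 0.7000 = 25.29 h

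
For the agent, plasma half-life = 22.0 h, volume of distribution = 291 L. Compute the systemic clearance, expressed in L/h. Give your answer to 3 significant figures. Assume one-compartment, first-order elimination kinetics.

k = ln2 / t½ = 0.693147 / 22.0 = 0.03151 h⁻¹
CL = k × Vd = 0.03151 × 291 = 9.169 L/h

9.17 L/h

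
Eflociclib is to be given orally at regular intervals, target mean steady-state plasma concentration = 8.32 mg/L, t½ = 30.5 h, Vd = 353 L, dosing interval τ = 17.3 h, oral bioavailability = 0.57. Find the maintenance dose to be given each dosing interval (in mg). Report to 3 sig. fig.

k = ln2 / t½ = 0.693147 / 30.5 = 0.02273 h⁻¹
CL = k × Vd = 0.02273 × 353 = 8.024 L/h
At steady state, F × (Dose/τ) = Css × CL.
Dose = Css × CL × τ / F = 8.32 × 8.024 × 17.3 / 0.57 = 2026 mg

2030 mg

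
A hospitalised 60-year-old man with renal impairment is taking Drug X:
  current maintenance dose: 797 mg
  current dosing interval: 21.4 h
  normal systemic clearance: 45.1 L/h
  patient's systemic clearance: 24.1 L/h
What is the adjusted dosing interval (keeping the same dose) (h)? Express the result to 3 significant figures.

To keep the same average steady-state level, dosing rate must scale with clearance.
CL ratio = 24.1 / 45.1 = 0.5344
New interval (same dose) = 21.4 / 0.5344 = 40.04 h

40.0 h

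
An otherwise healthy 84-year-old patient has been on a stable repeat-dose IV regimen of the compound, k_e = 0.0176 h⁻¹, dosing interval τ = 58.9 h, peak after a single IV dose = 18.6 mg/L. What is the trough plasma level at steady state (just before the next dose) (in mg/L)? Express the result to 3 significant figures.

10.2 mg/L

e^(−kτ) = e^(−0.01760 × 58.9) = 0.3546
Accumulation ratio R = 1 / (1 − e^(−kτ)) = 1 / (1 − 0.3546) = 1.549
Steady-state trough = C₀ × R × e^(−kτ) = 18.6 × 1.549 × 0.3546 = 10.22 mg/L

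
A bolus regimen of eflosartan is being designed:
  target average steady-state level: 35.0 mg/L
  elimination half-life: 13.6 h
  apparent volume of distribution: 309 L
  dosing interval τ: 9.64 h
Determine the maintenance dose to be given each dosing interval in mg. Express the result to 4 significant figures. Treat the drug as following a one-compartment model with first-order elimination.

k = ln2 / t½ = 0.693147 / 13.6 = 0.05097 h⁻¹
CL = k × Vd = 0.05097 × 309 = 15.75 L/h
At steady state, Dose/τ = Css × CL.
Dose = Css × CL × τ = 35.0 × 15.75 × 9.64 = 5314 mg

5314 mg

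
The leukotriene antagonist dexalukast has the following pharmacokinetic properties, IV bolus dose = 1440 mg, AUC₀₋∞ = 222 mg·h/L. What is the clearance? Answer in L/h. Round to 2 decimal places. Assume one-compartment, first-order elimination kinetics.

CL = Dose / AUC = 1440 / 222 = 6.486 L/h

6.49 L/h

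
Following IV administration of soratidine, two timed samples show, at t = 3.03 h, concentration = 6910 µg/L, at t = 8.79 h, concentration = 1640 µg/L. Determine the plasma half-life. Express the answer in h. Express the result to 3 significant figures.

k = ln(C₁/C₂) / (t₂ − t₁) = ln(6910/1640) / (8.79 − 3.03)
  = 1.438 / 5.760 = 0.2497 h⁻¹
t½ = ln2 / k = 0.693147 / 0.2497 = 2.776 h

2.78 h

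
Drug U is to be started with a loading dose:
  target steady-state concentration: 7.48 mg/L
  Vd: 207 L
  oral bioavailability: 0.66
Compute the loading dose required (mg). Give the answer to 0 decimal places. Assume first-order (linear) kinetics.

LD = Css × Vd / F = 7.48 × 207 / 0.66 = 2346 mg

2346 mg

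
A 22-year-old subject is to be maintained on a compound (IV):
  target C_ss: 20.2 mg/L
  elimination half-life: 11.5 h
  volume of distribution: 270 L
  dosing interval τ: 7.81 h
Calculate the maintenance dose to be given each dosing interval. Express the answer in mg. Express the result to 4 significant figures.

2567 mg

k = ln2 / t½ = 0.693147 / 11.5 = 0.06027 h⁻¹
CL = k × Vd = 0.06027 × 270 = 16.27 L/h
At steady state, Dose/τ = Css × CL.
Dose = Css × CL × τ = 20.2 × 16.27 × 7.81 = 2567 mg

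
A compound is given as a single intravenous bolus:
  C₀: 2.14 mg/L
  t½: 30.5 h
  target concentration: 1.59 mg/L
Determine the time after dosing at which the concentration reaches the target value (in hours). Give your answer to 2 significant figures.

13 h

k = ln2 / t½ = 0.693147 / 30.5 = 0.02273 h⁻¹
t = ln(C₀ / C) / k = ln(2.140 / 1.59) / 0.02273
  = ln(1.346) / 0.02273 = 0.2971 / 0.02273 = 13.07 h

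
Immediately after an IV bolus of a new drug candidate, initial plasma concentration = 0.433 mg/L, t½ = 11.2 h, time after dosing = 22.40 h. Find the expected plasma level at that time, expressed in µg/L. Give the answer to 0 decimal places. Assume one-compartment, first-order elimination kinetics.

k = ln2 / t½ = 0.693147 / 11.2 = 0.06189 h⁻¹
t / t½ = 22.40 / 11.2 = 2 half-lives
C = C₀ × (1/2)^2 = 0.4330 × 0.2500 = 0.1083 mg/L
Convert: 0.1083 mg/L × 1000 = 108.3 µg/L

108 µg/L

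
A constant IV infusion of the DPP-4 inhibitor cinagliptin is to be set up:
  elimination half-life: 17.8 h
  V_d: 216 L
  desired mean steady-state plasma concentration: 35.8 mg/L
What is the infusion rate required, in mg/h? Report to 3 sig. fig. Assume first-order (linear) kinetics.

301 mg/h

k = ln2 / t½ = 0.693147 / 17.8 = 0.03894 h⁻¹
CL = k × Vd = 0.03894 × 216 = 8.411 L/h
At steady state, infusion rate R₀ = Css × CL = 35.8 × 8.411 = 301.1 mg/h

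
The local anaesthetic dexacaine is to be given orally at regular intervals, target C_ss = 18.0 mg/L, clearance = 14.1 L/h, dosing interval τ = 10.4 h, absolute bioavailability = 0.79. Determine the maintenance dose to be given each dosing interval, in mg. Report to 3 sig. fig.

At steady state, F × (Dose/τ) = Css × CL.
Dose = Css × CL × τ / F = 18.0 × 14.10 × 10.4 / 0.79 = 3341 mg

3340 mg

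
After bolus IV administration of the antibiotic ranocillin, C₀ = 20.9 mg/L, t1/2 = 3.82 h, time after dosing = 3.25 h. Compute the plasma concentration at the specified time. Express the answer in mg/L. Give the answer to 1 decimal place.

k = ln2 / t½ = 0.693147 / 3.82 = 0.1815 h⁻¹
C = C₀ · e^(−k·t) = 20.90 × e^(−0.1815 × 3.25)
  = 20.90 × 0.5544 = 11.59 mg/L

11.6 mg/L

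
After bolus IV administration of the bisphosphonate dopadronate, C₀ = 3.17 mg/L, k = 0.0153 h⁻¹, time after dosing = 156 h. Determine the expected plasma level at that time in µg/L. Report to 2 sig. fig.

290 µg/L

C = C₀ · e^(−k·t) = 3.170 × e^(−0.01530 × 156)
  = 3.170 × 0.09192 = 0.2914 mg/L
Convert: 0.2914 mg/L × 1000 = 291.4 µg/L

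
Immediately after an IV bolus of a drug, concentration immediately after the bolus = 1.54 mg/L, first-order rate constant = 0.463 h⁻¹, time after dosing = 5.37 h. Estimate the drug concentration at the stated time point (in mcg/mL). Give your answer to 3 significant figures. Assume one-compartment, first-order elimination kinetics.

C = C₀ · e^(−k·t) = 1.540 × e^(−0.4630 × 5.37)
  = 1.540 × 0.08322 = 0.1282 mg/L
(0.1282 mg/L = 0.1282 mcg/mL)

0.128 mcg/mL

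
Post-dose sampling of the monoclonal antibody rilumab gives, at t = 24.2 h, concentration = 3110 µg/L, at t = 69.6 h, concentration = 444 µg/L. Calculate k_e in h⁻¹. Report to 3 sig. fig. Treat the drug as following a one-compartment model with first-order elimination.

k = ln(C₁/C₂) / (t₂ − t₁) = ln(3110/444) / (69.6 − 24.2)
  = 1.947 / 45.40 = 0.04289 h⁻¹

0.0429 h⁻¹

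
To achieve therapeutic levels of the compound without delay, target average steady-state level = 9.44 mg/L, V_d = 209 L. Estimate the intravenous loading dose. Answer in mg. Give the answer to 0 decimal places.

LD = Css × Vd = 9.44 × 209 = 1973 mg

1973 mg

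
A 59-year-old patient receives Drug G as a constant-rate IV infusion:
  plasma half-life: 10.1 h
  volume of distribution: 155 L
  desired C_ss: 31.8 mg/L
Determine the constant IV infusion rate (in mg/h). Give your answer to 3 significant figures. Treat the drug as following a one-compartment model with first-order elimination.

338 mg/h

k = ln2 / t½ = 0.693147 / 10.1 = 0.06863 h⁻¹
CL = k × Vd = 0.06863 × 155 = 10.64 L/h
At steady state, infusion rate R₀ = Css × CL = 31.8 × 10.64 = 338.4 mg/h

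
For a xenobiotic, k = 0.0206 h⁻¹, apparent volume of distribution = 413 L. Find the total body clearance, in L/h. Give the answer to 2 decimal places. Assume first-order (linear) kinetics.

CL = k × Vd = 0.0206 × 413 = 8.508 L/h

8.51 L/h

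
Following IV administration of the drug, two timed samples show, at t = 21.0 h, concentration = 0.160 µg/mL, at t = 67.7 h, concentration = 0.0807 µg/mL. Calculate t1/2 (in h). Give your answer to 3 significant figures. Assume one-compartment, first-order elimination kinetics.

47.3 h

k = ln(C₁/C₂) / (t₂ − t₁) = ln(0.160/0.0807) / (67.7 − 21.0)
  = 0.6844 / 46.70 = 0.01466 h⁻¹
t½ = ln2 / k = 0.693147 / 0.01466 = 47.28 h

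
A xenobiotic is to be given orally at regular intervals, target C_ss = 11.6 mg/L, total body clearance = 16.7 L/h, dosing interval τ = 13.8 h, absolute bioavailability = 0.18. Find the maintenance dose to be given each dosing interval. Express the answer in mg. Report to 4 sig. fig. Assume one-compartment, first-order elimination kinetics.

14850 mg

At steady state, F × (Dose/τ) = Css × CL.
Dose = Css × CL × τ / F = 11.6 × 16.70 × 13.8 / 0.18 = 14850 mg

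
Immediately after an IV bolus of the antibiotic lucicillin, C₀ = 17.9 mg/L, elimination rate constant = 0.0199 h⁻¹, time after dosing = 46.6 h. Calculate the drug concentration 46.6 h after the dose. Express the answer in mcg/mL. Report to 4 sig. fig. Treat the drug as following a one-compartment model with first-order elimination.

7.081 mcg/mL

C = C₀ · e^(−k·t) = 17.90 × e^(−0.01990 × 46.6)
  = 17.90 × 0.3956 = 7.081 mg/L
(7.081 mg/L = 7.081 mcg/mL)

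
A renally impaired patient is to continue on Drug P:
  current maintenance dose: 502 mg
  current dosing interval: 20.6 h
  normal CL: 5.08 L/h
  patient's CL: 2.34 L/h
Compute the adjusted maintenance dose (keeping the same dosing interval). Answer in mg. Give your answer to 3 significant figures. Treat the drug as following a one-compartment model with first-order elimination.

To keep the same average steady-state level, dosing rate must scale with clearance.
CL ratio = 2.34 / 5.08 = 0.4606
New dose (same interval) = 502 × 0.4606 = 231.2 mg

231 mg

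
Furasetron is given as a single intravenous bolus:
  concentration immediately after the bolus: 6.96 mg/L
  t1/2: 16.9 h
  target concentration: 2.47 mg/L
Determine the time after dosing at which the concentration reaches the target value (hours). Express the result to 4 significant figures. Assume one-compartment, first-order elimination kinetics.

25.26 h

k = ln2 / t½ = 0.693147 / 16.9 = 0.04101 h⁻¹
t = ln(C₀ / C) / k = ln(6.960 / 2.47) / 0.04101
  = ln(2.818) / 0.04101 = 1.036 / 0.04101 = 25.26 h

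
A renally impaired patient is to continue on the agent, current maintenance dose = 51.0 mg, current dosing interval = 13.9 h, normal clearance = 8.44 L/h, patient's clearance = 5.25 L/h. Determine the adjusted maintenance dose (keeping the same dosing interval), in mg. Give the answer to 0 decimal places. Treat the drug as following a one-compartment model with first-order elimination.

32 mg

To keep the same average steady-state level, dosing rate must scale with clearance.
CL ratio = 5.25 / 8.44 = 0.6220
New dose (same interval) = 51.0 × 0.6220 = 31.72 mg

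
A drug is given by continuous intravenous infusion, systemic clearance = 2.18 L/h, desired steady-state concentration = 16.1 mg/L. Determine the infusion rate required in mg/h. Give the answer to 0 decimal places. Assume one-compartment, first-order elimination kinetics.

At steady state, infusion rate R₀ = Css × CL = 16.1 × 2.180 = 35.10 mg/h

35 mg/h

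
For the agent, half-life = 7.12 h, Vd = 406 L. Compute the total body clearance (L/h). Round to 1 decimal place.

39.5 L/h

k = ln2 / t½ = 0.693147 / 7.12 = 0.09735 h⁻¹
CL = k × Vd = 0.09735 × 406 = 39.52 L/h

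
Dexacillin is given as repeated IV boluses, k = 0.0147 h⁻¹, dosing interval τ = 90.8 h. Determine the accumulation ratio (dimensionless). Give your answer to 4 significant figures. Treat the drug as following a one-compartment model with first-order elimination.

1.357

e^(−kτ) = e^(−0.01470 × 90.8) = 0.2632
Accumulation ratio R = 1 / (1 − e^(−kτ)) = 1 / (1 − 0.2632) = 1.357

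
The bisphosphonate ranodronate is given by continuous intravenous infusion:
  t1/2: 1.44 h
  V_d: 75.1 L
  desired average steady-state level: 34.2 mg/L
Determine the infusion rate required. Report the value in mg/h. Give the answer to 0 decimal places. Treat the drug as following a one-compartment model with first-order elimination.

k = ln2 / t½ = 0.693147 / 1.44 = 0.4814 h⁻¹
CL = k × Vd = 0.4814 × 75.1 = 36.15 L/h
At steady state, infusion rate R₀ = Css × CL = 34.2 × 36.15 = 1236 mg/h

1236 mg/h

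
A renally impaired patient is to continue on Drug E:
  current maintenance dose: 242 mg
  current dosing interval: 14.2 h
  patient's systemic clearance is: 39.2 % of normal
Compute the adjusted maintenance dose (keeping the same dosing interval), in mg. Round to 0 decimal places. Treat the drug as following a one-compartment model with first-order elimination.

95 mg

To keep the same average steady-state level, dosing rate must scale with clearance.
CL ratio = 39.2 / 100 = 0.3920
New dose (same interval) = 242 × 0.3920 = 94.86 mg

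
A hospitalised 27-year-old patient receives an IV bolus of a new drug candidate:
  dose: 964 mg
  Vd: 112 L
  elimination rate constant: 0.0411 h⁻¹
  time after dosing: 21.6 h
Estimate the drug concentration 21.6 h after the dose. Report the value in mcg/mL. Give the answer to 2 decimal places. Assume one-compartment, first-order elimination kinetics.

C₀ = Dose / Vd = 964.0 / 112 = 8.607 mg/L
C = C₀ · e^(−k·t) = 8.607 × e^(−0.04110 × 21.6)
  = 8.607 × 0.4116 = 3.543 mg/L
(3.543 mg/L = 3.543 mcg/mL)

3.54 mcg/mL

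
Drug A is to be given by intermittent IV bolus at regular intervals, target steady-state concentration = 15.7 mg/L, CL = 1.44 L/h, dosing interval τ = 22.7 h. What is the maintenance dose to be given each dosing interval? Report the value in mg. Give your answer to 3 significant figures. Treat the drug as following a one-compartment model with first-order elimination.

At steady state, Dose/τ = Css × CL.
Dose = Css × CL × τ = 15.7 × 1.440 × 22.7 = 513.2 mg

513 mg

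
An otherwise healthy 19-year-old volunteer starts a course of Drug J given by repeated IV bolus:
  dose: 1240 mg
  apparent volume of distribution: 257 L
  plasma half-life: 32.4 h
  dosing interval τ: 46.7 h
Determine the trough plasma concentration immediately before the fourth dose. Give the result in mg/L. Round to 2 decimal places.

C₀ per dose = Dose / Vd = 1240 / 257 = 4.825 mg/L
k = ln2 / t½ = 0.693147 / 32.4 = 0.02139 h⁻¹
Fraction remaining after one interval: r = e^(−kτ) = e^(−0.02139 × 46.7) = 0.3683
Before dose 4, 3 doses have been given (aged 1τ, 2τ, 3τ).
C_trough = C₀ × (r + r² + … + r^3) = C₀ × r(1−r^3)/(1−r)
        = 4.825 × 0.3683 × (1 − 0.04996) / (1 − 0.3683) = 2.673 mg/L

2.67 mg/L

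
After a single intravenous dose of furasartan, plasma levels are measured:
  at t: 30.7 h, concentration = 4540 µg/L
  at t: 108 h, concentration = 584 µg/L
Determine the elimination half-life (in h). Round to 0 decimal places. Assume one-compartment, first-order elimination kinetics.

k = ln(C₁/C₂) / (t₂ − t₁) = ln(4540/584) / (108 − 30.7)
  = 2.051 / 77.30 = 0.02653 h⁻¹
t½ = ln2 / k = 0.693147 / 0.02653 = 26.13 h

26 h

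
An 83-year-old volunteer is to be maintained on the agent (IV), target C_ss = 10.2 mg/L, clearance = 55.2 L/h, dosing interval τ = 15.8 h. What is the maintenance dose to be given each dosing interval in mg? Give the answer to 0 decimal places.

At steady state, Dose/τ = Css × CL.
Dose = Css × CL × τ = 10.2 × 55.20 × 15.8 = 8896 mg

8896 mg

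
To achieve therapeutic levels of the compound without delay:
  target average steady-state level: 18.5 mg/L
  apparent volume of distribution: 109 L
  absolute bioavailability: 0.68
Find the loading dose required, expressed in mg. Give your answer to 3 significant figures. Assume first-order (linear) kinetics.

2970 mg

LD = Css × Vd / F = 18.5 × 109 / 0.68 = 2965 mg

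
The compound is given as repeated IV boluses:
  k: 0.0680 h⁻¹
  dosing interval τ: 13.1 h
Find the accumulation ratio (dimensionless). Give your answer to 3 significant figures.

1.70

e^(−kτ) = e^(−0.06800 × 13.1) = 0.4103
Accumulation ratio R = 1 / (1 − e^(−kτ)) = 1 / (1 − 0.4103) = 1.696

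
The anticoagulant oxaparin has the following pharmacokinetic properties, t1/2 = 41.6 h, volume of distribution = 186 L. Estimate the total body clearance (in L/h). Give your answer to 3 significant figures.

k = ln2 / t½ = 0.693147 / 41.6 = 0.01666 h⁻¹
CL = k × Vd = 0.01666 × 186 = 3.099 L/h

3.10 L/h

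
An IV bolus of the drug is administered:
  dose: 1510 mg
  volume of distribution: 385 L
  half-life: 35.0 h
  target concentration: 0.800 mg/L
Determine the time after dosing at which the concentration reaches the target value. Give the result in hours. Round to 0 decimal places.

80 h

C₀ = Dose / Vd = 1510 / 385 = 3.922 mg/L
k = ln2 / t½ = 0.693147 / 35.0 = 0.01980 h⁻¹
t = ln(C₀ / C) / k = ln(3.922 / 0.800) / 0.01980
  = ln(4.903) / 0.01980 = 1.590 / 0.01980 = 80.30 h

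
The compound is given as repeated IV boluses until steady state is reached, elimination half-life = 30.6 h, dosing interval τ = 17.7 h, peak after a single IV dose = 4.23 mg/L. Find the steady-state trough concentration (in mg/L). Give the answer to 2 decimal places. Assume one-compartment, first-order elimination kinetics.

8.58 mg/L

k = ln2 / t½ = 0.693147 / 30.6 = 0.02265 h⁻¹
e^(−kτ) = e^(−0.02265 × 17.7) = 0.6697
Accumulation ratio R = 1 / (1 − e^(−kτ)) = 1 / (1 − 0.6697) = 3.028
Steady-state trough = C₀ × R × e^(−kτ) = 4.23 × 3.028 × 0.6697 = 8.578 mg/L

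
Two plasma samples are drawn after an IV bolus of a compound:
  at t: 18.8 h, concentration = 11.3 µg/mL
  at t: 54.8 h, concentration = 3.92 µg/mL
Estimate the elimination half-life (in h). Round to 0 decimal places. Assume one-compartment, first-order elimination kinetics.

24 h

k = ln(C₁/C₂) / (t₂ − t₁) = ln(11.3/3.92) / (54.8 − 18.8)
  = 1.059 / 36.00 = 0.02942 h⁻¹
t½ = ln2 / k = 0.693147 / 0.02942 = 23.56 h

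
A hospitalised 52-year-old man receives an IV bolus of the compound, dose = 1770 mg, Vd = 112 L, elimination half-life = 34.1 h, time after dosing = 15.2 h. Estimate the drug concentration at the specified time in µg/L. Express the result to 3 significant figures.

11600 µg/L

C₀ = Dose / Vd = 1770 / 112 = 15.80 mg/L
k = ln2 / t½ = 0.693147 / 34.1 = 0.02033 h⁻¹
C = C₀ · e^(−k·t) = 15.80 × e^(−0.02033 × 15.2)
  = 15.80 × 0.7342 = 11.60 mg/L
Convert: 11.60 mg/L × 1000 = 11600 µg/L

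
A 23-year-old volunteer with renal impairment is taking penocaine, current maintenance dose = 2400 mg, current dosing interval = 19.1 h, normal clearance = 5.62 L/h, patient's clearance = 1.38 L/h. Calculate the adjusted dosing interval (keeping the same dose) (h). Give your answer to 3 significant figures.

To keep the same average steady-state level, dosing rate must scale with clearance.
CL ratio = 1.38 / 5.62 = 0.2456
New interval (same dose) = 19.1 / 0.2456 = 77.77 h

77.8 h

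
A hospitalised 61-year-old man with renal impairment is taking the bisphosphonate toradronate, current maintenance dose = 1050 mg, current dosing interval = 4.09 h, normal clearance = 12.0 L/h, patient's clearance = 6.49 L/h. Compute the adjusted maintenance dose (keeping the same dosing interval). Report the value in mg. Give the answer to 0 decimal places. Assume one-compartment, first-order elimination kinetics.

To keep the same average steady-state level, dosing rate must scale with clearance.
CL ratio = 6.49 / 12.0 = 0.5408
New dose (same interval) = 1050 × 0.5408 = 567.8 mg

568 mg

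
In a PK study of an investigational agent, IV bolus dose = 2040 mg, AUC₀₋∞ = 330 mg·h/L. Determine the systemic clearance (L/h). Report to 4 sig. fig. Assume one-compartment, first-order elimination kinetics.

6.182 L/h

CL = Dose / AUC = 2040 / 330 = 6.182 L/h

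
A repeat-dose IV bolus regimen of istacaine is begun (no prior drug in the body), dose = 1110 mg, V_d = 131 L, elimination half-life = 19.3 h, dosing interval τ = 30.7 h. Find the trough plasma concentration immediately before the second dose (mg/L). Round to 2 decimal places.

2.81 mg/L

C₀ per dose = Dose / Vd = 1110 / 131 = 8.473 mg/L
k = ln2 / t½ = 0.693147 / 19.3 = 0.03591 h⁻¹
Fraction remaining after one interval: r = e^(−kτ) = e^(−0.03591 × 30.7) = 0.3321
Before dose 2, 1 dose has been given (aged 1τ).
C_trough = C₀ × r = 8.473 × 0.3321 = 2.814 mg/L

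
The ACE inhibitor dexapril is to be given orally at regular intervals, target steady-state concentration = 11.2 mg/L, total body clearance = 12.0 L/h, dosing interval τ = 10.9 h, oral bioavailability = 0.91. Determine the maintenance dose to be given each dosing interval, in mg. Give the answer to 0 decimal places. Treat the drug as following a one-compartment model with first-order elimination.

1610 mg

At steady state, F × (Dose/τ) = Css × CL.
Dose = Css × CL × τ / F = 11.2 × 12.00 × 10.9 / 0.91 = 1610 mg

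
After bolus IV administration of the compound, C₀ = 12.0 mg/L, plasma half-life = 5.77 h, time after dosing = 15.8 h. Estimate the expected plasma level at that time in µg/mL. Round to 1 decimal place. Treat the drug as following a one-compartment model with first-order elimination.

k = ln2 / t½ = 0.693147 / 5.77 = 0.1201 h⁻¹
C = C₀ · e^(−k·t) = 12.00 × e^(−0.1201 × 15.8)
  = 12.00 × 0.1499 = 1.799 mg/L
(1.799 mg/L = 1.799 µg/mL)

1.8 µg/mL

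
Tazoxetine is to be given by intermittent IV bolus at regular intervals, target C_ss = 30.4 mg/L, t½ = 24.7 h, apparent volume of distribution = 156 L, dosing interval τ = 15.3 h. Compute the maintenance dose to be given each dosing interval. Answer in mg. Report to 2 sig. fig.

2000 mg

k = ln2 / t½ = 0.693147 / 24.7 = 0.02806 h⁻¹
CL = k × Vd = 0.02806 × 156 = 4.377 L/h
At steady state, Dose/τ = Css × CL.
Dose = Css × CL × τ = 30.4 × 4.377 × 15.3 = 2036 mg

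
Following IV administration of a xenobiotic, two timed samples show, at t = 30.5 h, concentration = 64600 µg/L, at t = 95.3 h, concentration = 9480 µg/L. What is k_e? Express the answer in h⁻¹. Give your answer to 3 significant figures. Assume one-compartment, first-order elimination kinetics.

k = ln(C₁/C₂) / (t₂ − t₁) = ln(64600/9480) / (95.3 − 30.5)
  = 1.919 / 64.80 = 0.02961 h⁻¹

0.0296 h⁻¹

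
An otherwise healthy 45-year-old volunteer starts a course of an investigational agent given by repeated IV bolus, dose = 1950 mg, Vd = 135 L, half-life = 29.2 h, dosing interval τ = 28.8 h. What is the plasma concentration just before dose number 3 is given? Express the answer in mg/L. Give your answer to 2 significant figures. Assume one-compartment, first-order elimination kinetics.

11 mg/L

C₀ per dose = Dose / Vd = 1950 / 135 = 14.44 mg/L
k = ln2 / t½ = 0.693147 / 29.2 = 0.02374 h⁻¹
Fraction remaining after one interval: r = e^(−kτ) = e^(−0.02374 × 28.8) = 0.5047
Before dose 3, 2 doses have been given (aged 1τ, 2τ).
C_trough = C₀ × (r + r²) = 14.44 × (0.5047 + 0.2547) = 10.97 mg/L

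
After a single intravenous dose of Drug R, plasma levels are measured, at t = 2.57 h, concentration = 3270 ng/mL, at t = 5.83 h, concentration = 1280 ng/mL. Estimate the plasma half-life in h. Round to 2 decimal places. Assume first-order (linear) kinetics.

2.41 h

k = ln(C₁/C₂) / (t₂ − t₁) = ln(3270/1280) / (5.83 − 2.57)
  = 0.9379 / 3.260 = 0.2877 h⁻¹
t½ = ln2 / k = 0.693147 / 0.2877 = 2.409 h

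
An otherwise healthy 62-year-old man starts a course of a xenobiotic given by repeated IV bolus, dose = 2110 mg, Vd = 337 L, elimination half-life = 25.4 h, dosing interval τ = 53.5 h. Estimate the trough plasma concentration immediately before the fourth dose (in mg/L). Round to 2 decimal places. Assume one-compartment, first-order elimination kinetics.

C₀ per dose = Dose / Vd = 2110 / 337 = 6.261 mg/L
k = ln2 / t½ = 0.693147 / 25.4 = 0.02729 h⁻¹
Fraction remaining after one interval: r = e^(−kτ) = e^(−0.02729 × 53.5) = 0.2322
Before dose 4, 3 doses have been given (aged 1τ, 2τ, 3τ).
C_trough = C₀ × (r + r² + … + r^3) = C₀ × r(1−r^3)/(1−r)
        = 6.261 × 0.2322 × (1 − 0.01252) / (1 − 0.2322) = 1.870 mg/L

1.87 mg/L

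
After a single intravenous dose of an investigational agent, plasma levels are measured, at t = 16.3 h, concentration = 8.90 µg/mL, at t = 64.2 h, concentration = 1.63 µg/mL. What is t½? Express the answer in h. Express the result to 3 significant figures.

19.6 h

k = ln(C₁/C₂) / (t₂ − t₁) = ln(8.90/1.63) / (64.2 − 16.3)
  = 1.697 / 47.90 = 0.03543 h⁻¹
t½ = ln2 / k = 0.693147 / 0.03543 = 19.56 h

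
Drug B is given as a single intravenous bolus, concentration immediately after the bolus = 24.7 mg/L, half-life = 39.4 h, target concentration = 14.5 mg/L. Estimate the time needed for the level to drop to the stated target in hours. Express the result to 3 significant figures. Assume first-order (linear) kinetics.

30.3 h

k = ln2 / t½ = 0.693147 / 39.4 = 0.01759 h⁻¹
t = ln(C₀ / C) / k = ln(24.70 / 14.5) / 0.01759
  = ln(1.703) / 0.01759 = 0.5324 / 0.01759 = 30.27 h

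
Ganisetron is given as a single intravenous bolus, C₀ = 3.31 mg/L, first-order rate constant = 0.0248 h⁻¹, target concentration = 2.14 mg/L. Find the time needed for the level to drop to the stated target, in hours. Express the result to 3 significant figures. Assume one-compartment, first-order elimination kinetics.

t = ln(C₀ / C) / k = ln(3.310 / 2.14) / 0.02480
  = ln(1.547) / 0.02480 = 0.4363 / 0.02480 = 17.59 h

17.6 h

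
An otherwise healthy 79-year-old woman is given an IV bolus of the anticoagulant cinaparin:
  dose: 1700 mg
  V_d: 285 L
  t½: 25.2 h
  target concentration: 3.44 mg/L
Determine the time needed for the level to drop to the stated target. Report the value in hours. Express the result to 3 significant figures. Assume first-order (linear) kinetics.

20.0 h

C₀ = Dose / Vd = 1700 / 285 = 5.965 mg/L
k = ln2 / t½ = 0.693147 / 25.2 = 0.02751 h⁻¹
t = ln(C₀ / C) / k = ln(5.965 / 3.44) / 0.02751
  = ln(1.734) / 0.02751 = 0.5504 / 0.02751 = 20.01 h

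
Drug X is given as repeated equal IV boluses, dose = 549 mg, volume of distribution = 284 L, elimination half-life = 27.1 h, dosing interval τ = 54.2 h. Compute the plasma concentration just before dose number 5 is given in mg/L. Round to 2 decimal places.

C₀ per dose = Dose / Vd = 549 / 284 = 1.933 mg/L
k = ln2 / t½ = 0.693147 / 27.1 = 0.02558 h⁻¹
Fraction remaining after one interval: r = e^(−kτ) = e^(−0.02558 × 54.2) = 0.2500
Before dose 5, 4 doses have been given (aged 1τ, 2τ, 3τ, 4τ).
C_trough = C₀ × (r + r² + … + r^4) = C₀ × r(1−r^4)/(1−r)
        = 1.933 × 0.2500 × (1 − 0.003906) / (1 − 0.2500) = 0.6418 mg/L

0.64 mg/L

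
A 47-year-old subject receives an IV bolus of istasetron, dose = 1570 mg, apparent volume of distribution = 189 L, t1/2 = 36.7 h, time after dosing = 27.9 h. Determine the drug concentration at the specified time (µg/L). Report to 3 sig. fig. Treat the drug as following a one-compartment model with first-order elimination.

C₀ = Dose / Vd = 1570 / 189 = 8.307 mg/L
k = ln2 / t½ = 0.693147 / 36.7 = 0.01889 h⁻¹
C = C₀ · e^(−k·t) = 8.307 × e^(−0.01889 × 27.9)
  = 8.307 × 0.5904 = 4.904 mg/L
Convert: 4.904 mg/L × 1000 = 4904 µg/L

4900 µg/L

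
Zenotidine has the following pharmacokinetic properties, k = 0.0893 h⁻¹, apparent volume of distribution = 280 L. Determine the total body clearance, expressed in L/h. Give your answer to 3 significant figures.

CL = k × Vd = 0.0893 × 280 = 25.00 L/h

25.0 L/h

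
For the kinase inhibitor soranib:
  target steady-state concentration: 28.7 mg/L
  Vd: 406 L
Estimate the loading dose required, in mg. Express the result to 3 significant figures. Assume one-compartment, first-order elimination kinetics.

11700 mg

LD = Css × Vd = 28.7 × 406 = 11650 mg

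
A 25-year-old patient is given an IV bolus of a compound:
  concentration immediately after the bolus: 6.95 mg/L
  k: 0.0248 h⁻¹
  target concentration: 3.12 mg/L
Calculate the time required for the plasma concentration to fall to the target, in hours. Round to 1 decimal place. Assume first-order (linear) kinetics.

32.3 h

t = ln(C₀ / C) / k = ln(6.950 / 3.12) / 0.02480
  = ln(2.228) / 0.02480 = 0.8011 / 0.02480 = 32.30 h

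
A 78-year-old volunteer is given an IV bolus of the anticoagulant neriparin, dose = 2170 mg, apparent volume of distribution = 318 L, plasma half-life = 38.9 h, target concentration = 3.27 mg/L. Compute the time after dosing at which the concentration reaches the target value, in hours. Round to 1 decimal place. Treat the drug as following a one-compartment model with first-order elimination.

41.3 h

C₀ = Dose / Vd = 2170 / 318 = 6.824 mg/L
k = ln2 / t½ = 0.693147 / 38.9 = 0.01782 h⁻¹
t = ln(C₀ / C) / k = ln(6.824 / 3.27) / 0.01782
  = ln(2.087) / 0.01782 = 0.7357 / 0.01782 = 41.29 h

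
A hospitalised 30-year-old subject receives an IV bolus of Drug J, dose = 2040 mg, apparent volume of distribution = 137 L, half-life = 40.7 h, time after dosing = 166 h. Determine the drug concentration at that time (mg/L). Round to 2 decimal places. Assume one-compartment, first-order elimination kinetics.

0.88 mg/L

C₀ = Dose / Vd = 2040 / 137 = 14.89 mg/L
k = ln2 / t½ = 0.693147 / 40.7 = 0.01703 h⁻¹
C = C₀ · e^(−k·t) = 14.89 × e^(−0.01703 × 166)
  = 14.89 × 0.05919 = 0.8813 mg/L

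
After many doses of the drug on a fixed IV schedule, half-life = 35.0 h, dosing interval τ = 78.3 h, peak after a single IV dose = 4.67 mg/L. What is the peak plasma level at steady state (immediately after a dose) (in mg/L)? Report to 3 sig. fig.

5.93 mg/L

k = ln2 / t½ = 0.693147 / 35.0 = 0.01980 h⁻¹
e^(−kτ) = e^(−0.01980 × 78.3) = 0.2122
Accumulation ratio R = 1 / (1 − e^(−kτ)) = 1 / (1 − 0.2122) = 1.269
Steady-state peak = C₀ × R = 4.67 × 1.269 = 5.926 mg/L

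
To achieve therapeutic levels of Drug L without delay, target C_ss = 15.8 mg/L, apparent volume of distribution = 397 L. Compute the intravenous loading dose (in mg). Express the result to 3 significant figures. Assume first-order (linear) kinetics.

6270 mg

LD = Css × Vd = 15.8 × 397 = 6273 mg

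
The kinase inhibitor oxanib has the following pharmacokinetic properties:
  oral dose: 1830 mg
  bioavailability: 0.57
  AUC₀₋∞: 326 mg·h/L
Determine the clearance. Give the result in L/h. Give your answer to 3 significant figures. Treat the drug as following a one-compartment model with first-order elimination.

3.20 L/h

CL = F·Dose / AUC = 0.57 × 1830 / 326 = 3.200 L/h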